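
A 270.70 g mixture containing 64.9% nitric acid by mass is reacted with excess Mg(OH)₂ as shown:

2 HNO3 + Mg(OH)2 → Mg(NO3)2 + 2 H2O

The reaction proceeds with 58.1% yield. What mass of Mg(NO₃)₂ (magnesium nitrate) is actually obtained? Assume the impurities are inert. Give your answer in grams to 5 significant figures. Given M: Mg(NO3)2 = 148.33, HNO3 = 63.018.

Pure HNO3 available = 270.70 g × 0.649 = 175.684 g.
n(HNO3) = 175.684 g / 63.018 g/mol = 2.78784 mol.
From the equation the HNO3:Mg(NO3)2 mole ratio is 2:1, so n(Mg(NO3)2) = 2.78784 × 1/2 = 1.39392 mol.
Mass of Mg(NO3)2 = 1.39392 mol × 148.33 g/mol = 206.760 g.
Actual mass collected = 206.760 g × 0.581 = 120.128 g.

120.13 g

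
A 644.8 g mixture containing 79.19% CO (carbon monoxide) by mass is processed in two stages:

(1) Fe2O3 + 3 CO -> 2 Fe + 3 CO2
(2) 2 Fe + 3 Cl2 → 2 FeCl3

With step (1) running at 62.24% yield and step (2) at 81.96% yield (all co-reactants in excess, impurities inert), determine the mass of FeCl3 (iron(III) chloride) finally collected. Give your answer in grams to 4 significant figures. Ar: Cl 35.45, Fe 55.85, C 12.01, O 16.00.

1006 g

Pure CO = 644.8 × 0.7919 = 510.62 g.
M(CO) = 12.01 + 16.00 = 28.01 g/mol.
M(FeCl3) = 55.85 + 3(35.45) = 162.20 g/mol.
n(CO) = 510.62 / 28.01 = 18.230 mol.
Step 1 (CO:Fe = 3:2): theoretical n(Fe) = 12.153 mol; at 62.24% yield, n(Fe) = 7.5642 mol.
Step 2 (Fe:FeCl3 = 2:2): theoretical n(FeCl3) = 7.5642 mol, so theoretical mass = 7.5642 × 162.20 = 1226.9 g.
At 81.96% yield, actual mass of FeCl3 = 1226.9 × 0.8196 = 1005.6 g.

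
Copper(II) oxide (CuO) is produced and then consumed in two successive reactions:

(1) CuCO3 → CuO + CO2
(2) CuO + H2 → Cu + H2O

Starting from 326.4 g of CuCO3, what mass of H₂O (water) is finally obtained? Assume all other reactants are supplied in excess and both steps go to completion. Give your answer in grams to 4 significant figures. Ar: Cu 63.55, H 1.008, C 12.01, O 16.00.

M(CuCO3) = 63.55 + 12.01 + 3(16.00) = 123.56 g/mol.
M(H2O) = 2(1.008) + 16.00 = 18.016 g/mol.
n(CuCO3) = 326.40 / 123.56 = 2.6416 mol.
Step 1 gives a 1:1 ratio of CuCO3 to CuO, so n(CuO) = 2.6416 mol.
In step 2 the CuO:H2O ratio is 1:1, so n(H2O) = 2.6416 mol.
Mass of H2O = 2.6416 × 18.016 = 47.592 g.

47.59 g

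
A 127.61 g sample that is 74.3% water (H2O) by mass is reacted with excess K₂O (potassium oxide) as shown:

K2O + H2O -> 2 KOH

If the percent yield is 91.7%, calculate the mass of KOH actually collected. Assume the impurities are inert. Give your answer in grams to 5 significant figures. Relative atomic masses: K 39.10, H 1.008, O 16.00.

Pure H2O available = 127.61 g × 0.743 = 94.8142 g.
M(H2O) = 2(1.008) + 16.00 = 18.016 g/mol.
M(KOH) = 39.10 + 16.00 + 1.008 = 56.108 g/mol.
n(H2O) = 94.8142 g / 18.016 g/mol = 5.26278 mol.
From the equation the H2O:KOH mole ratio is 1:2, so n(KOH) = 5.26278 × 2/1 = 10.5256 mol.
Mass of KOH = 10.5256 mol × 56.108 g/mol = 590.568 g.
Actual mass collected = 590.568 g × 0.917 = 541.551 g.

541.55 g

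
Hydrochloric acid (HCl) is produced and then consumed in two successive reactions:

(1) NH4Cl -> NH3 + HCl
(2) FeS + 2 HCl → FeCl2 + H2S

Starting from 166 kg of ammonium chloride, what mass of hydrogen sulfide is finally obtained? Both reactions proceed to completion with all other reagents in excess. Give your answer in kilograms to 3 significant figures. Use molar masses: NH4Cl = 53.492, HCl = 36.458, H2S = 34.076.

52.9 kg

166 kg = 166000 g.
n(NH4Cl) = 166000 / 53.492 = 3103 mol.
Step 1 gives a 1:1 ratio of NH4Cl to HCl, so n(HCl) = 3103 mol.
In step 2 the HCl:H2S ratio is 2:1, so n(H2S) = 1552 mol.
Mass of H2S = 1552 × 34.076 = 52870 g = 52.9 kg.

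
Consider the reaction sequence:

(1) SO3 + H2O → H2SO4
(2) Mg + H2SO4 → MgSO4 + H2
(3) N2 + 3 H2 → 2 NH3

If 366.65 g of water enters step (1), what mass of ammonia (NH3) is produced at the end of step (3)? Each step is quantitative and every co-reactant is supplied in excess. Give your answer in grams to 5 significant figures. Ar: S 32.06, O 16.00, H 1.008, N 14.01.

231.11 g

M(H2O) = 2(1.008) + 16.00 = 18.016 g/mol.
M(NH3) = 14.01 + 3(1.008) = 17.034 g/mol.
n(H2O) = 366.65 / 18.016 = 20.3514 mol.
Reaction (1): H2O→H2SO4 ratio 1:1 ⇒ n(H2SO4) = 20.3514 mol.
Reaction (2): H2SO4→H2 ratio 1:1 ⇒ n(H2) = 20.3514 mol.
Reaction (3): H2→NH3 ratio 3:2 ⇒ n(NH3) = 13.5676 mol.
Mass of NH3 = 13.5676 × 17.034 = 231.110 g.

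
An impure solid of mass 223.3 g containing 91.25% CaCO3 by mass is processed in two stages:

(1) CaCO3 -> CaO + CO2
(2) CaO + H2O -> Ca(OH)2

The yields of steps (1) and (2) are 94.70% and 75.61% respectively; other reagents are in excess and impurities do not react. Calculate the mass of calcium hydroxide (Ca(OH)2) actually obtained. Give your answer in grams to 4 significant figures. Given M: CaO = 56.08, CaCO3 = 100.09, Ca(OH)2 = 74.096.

Pure CaCO3 = 223.3 × 0.9125 = 203.76 g.
n(CaCO3) = 203.76 / 100.09 = 2.0358 mol.
Step 1 (CaCO3:CaO = 1:1): theoretical n(CaO) = 2.0358 mol; at 94.70% yield, n(CaO) = 1.9279 mol.
Step 2 (CaO:Ca(OH)2 = 1:1): theoretical n(Ca(OH)2) = 1.9279 mol, so theoretical mass = 1.9279 × 74.096 = 142.85 g.
At 75.61% yield, actual mass of Ca(OH)2 = 142.85 × 0.7561 = 108.01 g.

108.0 g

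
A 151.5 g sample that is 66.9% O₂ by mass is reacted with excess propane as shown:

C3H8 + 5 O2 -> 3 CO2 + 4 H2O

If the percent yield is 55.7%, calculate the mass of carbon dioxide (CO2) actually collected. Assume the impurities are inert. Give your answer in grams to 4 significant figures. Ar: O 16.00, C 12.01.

46.59 g

Pure O2 available = 151.5 g × 0.669 = 101.35 g.
M(O2) = 2(16.00) = 32.00 g/mol.
M(CO2) = 12.01 + 2(16.00) = 44.01 g/mol.
n(O2) = 101.35 g / 32.00 g/mol = 3.1673 mol.
From the equation the O2:CO2 mole ratio is 5:3, so n(CO2) = 3.1673 × 3/5 = 1.9004 mol.
Mass of CO2 = 1.9004 mol × 44.01 g/mol = 83.636 g.
Actual mass collected = 83.636 g × 0.557 = 46.585 g.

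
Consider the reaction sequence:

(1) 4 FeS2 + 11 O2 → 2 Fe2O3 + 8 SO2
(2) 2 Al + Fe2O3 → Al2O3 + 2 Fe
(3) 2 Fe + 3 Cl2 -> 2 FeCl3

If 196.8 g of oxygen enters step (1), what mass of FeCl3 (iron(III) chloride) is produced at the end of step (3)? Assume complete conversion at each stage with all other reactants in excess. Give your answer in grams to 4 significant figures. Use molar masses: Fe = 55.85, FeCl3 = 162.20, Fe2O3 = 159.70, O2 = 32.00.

362.7 g

n(O2) = 196.8 / 32.00 = 6.1500 mol.
Reaction (1): O2→Fe2O3 ratio 11:2 ⇒ n(Fe2O3) = 1.1182 mol.
Reaction (2): Fe2O3→Fe ratio 1:2 ⇒ n(Fe) = 2.2364 mol.
Reaction (3): Fe→FeCl3 ratio 2:2 ⇒ n(FeCl3) = 2.2364 mol.
Mass of FeCl3 = 2.2364 × 162.20 = 362.74 g.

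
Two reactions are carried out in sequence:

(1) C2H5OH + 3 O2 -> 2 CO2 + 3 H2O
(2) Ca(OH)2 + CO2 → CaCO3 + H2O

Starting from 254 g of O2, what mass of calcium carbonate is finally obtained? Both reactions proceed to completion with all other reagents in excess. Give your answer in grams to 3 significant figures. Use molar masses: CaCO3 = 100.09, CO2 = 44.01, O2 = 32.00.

530 g

n(O2) = 254.0 / 32.00 = 7.938 mol.
Step 1 gives a 3:2 ratio of O2 to CO2, so n(CO2) = 5.292 mol.
In step 2 the CO2:CaCO3 ratio is 1:1, so n(CaCO3) = 5.292 mol.
Mass of CaCO3 = 5.292 × 100.09 = 529.6 g.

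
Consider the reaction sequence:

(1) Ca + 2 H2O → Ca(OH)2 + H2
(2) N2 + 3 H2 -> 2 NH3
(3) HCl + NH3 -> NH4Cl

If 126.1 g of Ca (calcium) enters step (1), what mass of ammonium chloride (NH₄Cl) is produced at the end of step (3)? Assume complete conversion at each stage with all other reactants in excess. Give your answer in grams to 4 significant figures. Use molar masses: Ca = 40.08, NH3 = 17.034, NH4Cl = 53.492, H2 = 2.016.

n(Ca) = 126.1 / 40.08 = 3.1462 mol.
Reaction (1): Ca→H2 ratio 1:1 ⇒ n(H2) = 3.1462 mol.
Reaction (2): H2→NH3 ratio 3:2 ⇒ n(NH3) = 2.0975 mol.
Reaction (3): NH3→NH4Cl ratio 1:1 ⇒ n(NH4Cl) = 2.0975 mol.
Mass of NH4Cl = 2.0975 × 53.492 = 112.20 g.

112.2 g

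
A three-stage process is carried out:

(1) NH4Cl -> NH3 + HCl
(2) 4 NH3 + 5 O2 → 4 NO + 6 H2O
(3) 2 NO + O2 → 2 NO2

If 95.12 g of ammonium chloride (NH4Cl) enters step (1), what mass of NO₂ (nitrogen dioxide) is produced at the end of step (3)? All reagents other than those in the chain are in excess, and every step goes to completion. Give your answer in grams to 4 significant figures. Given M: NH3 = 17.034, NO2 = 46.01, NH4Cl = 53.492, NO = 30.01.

81.82 g

n(NH4Cl) = 95.12 / 53.492 = 1.7782 mol.
Reaction (1): NH4Cl→NH3 ratio 1:1 ⇒ n(NH3) = 1.7782 mol.
Reaction (2): NH3→NO ratio 4:4 ⇒ n(NO) = 1.7782 mol.
Reaction (3): NO→NO2 ratio 2:2 ⇒ n(NO2) = 1.7782 mol.
Mass of NO2 = 1.7782 × 46.01 = 81.815 g.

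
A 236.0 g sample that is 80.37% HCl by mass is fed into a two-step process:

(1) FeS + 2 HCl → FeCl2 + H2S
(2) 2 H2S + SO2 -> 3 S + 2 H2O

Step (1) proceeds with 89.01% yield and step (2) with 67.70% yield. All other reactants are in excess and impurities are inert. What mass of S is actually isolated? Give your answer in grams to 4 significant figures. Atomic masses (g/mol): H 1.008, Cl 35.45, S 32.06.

75.38 g

Pure HCl = 236.0 × 0.8037 = 189.67 g.
M(HCl) = 1.008 + 35.45 = 36.458 g/mol.
M(S) = 32.06 g/mol.
n(HCl) = 189.67 / 36.458 = 5.2025 mol.
Step 1 (HCl:H2S = 2:1): theoretical n(H2S) = 2.6013 mol; at 89.01% yield, n(H2S) = 2.3154 mol.
Step 2 (H2S:S = 2:3): theoretical n(S) = 3.4731 mol, so theoretical mass = 3.4731 × 32.06 = 111.35 g.
At 67.70% yield, actual mass of S = 111.35 × 0.6770 = 75.382 g.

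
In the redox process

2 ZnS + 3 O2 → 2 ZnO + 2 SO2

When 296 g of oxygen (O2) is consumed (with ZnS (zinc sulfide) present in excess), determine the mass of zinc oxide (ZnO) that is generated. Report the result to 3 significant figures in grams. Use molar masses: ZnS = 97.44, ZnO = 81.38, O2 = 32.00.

n(O2) = 296.0 g / 32.00 g/mol = 9.250 mol.
From the equation the O2:ZnO mole ratio is 3:2, so n(ZnO) = 9.250 × 2/3 = 6.167 mol.
Mass of ZnO = 6.167 mol × 81.38 g/mol = 501.8 g.

502 g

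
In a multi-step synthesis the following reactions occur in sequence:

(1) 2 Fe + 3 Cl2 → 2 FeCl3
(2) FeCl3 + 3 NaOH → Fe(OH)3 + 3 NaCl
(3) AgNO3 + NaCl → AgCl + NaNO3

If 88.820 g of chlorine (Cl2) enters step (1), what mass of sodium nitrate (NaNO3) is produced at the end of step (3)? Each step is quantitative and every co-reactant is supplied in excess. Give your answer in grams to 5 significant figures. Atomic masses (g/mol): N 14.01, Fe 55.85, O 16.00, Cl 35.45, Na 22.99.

M(Cl2) = 2(35.45) = 70.90 g/mol.
M(NaNO3) = 22.99 + 14.01 + 3(16.00) = 85.00 g/mol.
n(Cl2) = 88.820 / 70.90 = 1.25275 mol.
Reaction (1): Cl2→FeCl3 ratio 3:2 ⇒ n(FeCl3) = 0.835167 mol.
Reaction (2): FeCl3→NaCl ratio 1:3 ⇒ n(NaCl) = 2.50550 mol.
Reaction (3): NaCl→NaNO3 ratio 1:1 ⇒ n(NaNO3) = 2.50550 mol.
Mass of NaNO3 = 2.50550 × 85.00 = 212.968 g.

212.97 g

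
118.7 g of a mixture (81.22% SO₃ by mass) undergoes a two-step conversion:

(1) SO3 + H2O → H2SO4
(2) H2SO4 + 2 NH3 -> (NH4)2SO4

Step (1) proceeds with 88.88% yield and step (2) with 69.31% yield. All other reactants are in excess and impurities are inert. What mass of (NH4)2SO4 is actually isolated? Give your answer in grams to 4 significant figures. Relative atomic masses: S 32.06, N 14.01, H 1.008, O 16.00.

98.03 g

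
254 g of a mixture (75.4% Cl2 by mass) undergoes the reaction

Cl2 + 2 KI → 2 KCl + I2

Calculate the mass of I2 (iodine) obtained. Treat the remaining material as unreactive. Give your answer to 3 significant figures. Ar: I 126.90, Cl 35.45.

Mass of pure Cl2 = 254 g × 0.754 = 191.5 g.
M(Cl2) = 2(35.45) = 70.90 g/mol.
M(I2) = 2(126.90) = 253.80 g/mol.
n(Cl2) = 191.5 g / 70.90 g/mol = 2.701 mol.
From the equation the Cl2:I2 mole ratio is 1:1, so n(I2) = 2.701 × 1/1 = 2.701 mol.
Mass of I2 = 2.701 mol × 253.80 g/mol = 685.6 g.

686 g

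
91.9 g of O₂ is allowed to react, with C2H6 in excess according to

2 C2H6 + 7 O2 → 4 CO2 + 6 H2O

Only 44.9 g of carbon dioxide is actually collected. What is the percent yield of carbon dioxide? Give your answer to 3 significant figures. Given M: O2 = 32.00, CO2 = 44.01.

n(O2) = 91.90 g / 32.00 g/mol = 2.872 mol.
From the equation the O2:CO2 mole ratio is 7:4, so n(CO2) = 2.872 × 4/7 = 1.641 mol.
Mass of CO2 = 1.641 mol × 44.01 g/mol = 72.22 g.
This is the theoretical yield. Percent yield = 44.9 g / 72.22 g × 100% = 62.17%.

62.2 %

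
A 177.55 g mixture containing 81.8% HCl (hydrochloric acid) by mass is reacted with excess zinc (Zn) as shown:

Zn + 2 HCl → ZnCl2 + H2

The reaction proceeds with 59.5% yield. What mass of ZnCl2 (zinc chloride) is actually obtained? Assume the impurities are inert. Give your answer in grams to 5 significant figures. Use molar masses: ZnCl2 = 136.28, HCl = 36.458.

161.51 g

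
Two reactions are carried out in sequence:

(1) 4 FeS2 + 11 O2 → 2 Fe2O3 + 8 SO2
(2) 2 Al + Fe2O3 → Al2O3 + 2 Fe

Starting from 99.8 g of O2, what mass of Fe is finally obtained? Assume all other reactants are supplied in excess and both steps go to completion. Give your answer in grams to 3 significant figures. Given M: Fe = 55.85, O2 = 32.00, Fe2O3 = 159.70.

63.3 g

n(O2) = 99.80 / 32.00 = 3.119 mol.
Step 1 gives a 11:2 ratio of O2 to Fe2O3, so n(Fe2O3) = 0.5670 mol.
In step 2 the Fe2O3:Fe ratio is 1:2, so n(Fe) = 1.134 mol.
Mass of Fe = 1.134 × 55.85 = 63.34 g.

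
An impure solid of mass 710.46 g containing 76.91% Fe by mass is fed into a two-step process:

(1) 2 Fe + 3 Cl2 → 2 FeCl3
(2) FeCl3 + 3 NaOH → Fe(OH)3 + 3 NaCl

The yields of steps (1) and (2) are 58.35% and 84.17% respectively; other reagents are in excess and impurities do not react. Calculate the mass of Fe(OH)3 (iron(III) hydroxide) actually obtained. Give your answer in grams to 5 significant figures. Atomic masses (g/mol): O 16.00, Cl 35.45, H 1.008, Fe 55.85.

513.53 g

Pure Fe = 710.46 × 0.7691 = 546.415 g.
M(Fe) = 55.85 g/mol.
M(Fe(OH)3) = 55.85 + 3(16.00) + 3(1.008) = 106.874 g/mol.
n(Fe) = 546.415 / 55.85 = 9.78361 mol.
Step 1 (Fe:FeCl3 = 2:2): theoretical n(FeCl3) = 9.78361 mol; at 58.35% yield, n(FeCl3) = 5.70874 mol.
Step 2 (FeCl3:Fe(OH)3 = 1:1): theoretical n(Fe(OH)3) = 5.70874 mol, so theoretical mass = 5.70874 × 106.874 = 610.116 g.
At 84.17% yield, actual mass of Fe(OH)3 = 610.116 × 0.8417 = 513.534 g.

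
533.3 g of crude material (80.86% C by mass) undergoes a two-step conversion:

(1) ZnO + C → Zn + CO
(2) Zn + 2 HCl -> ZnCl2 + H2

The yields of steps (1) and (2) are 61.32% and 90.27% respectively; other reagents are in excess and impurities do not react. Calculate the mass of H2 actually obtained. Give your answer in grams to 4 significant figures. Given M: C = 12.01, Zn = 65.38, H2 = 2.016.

Pure C = 533.3 × 0.8086 = 431.23 g.
n(C) = 431.23 / 12.01 = 35.906 mol.
Step 1 (C:Zn = 1:1): theoretical n(Zn) = 35.906 mol; at 61.32% yield, n(Zn) = 22.017 mol.
Step 2 (Zn:H2 = 1:1): theoretical n(H2) = 22.017 mol, so theoretical mass = 22.017 × 2.016 = 44.387 g.
At 90.27% yield, actual mass of H2 = 44.387 × 0.9027 = 40.068 g.

40.07 g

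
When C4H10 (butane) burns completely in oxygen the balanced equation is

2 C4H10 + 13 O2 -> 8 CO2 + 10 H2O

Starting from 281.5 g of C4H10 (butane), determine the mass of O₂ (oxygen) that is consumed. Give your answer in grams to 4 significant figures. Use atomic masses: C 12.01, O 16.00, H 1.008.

1007 g

M(C4H10) = 4(12.01) + 10(1.008) = 58.12 g/mol.
M(O2) = 2(16.00) = 32.00 g/mol.
n(C4H10) = 281.50 g / 58.12 g/mol = 4.8434 mol.
From the equation the C4H10:O2 mole ratio is 2:13, so n(O2) = 4.8434 × 13/2 = 31.482 mol.
Mass of O2 = 31.482 mol × 32.00 g/mol = 1007.4 g.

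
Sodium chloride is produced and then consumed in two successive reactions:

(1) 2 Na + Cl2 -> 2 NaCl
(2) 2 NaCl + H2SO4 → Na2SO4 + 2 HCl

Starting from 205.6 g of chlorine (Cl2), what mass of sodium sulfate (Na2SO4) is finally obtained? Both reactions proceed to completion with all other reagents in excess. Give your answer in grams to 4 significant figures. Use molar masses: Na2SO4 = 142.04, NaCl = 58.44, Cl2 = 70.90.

n(Cl2) = 205.60 / 70.90 = 2.8999 mol.
Step 1 gives a 1:2 ratio of Cl2 to NaCl, so n(NaCl) = 5.7997 mol.
In step 2 the NaCl:Na2SO4 ratio is 2:1, so n(Na2SO4) = 2.8999 mol.
Mass of Na2SO4 = 2.8999 × 142.04 = 411.90 g.

411.9 g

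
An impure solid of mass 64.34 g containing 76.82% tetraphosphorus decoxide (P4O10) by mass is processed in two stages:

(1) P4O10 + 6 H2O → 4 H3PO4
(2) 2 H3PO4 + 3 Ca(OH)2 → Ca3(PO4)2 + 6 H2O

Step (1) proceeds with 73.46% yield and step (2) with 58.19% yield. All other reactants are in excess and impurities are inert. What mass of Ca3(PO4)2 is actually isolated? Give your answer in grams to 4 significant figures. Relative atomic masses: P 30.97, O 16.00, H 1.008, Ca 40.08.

46.17 g

Pure P4O10 = 64.34 × 0.7682 = 49.426 g.
M(P4O10) = 4(30.97) + 10(16.00) = 283.88 g/mol.
M(Ca3(PO4)2) = 3(40.08) + 2(30.97) + 8(16.00) = 310.18 g/mol.
n(P4O10) = 49.426 / 283.88 = 0.17411 mol.
Step 1 (P4O10:H3PO4 = 1:4): theoretical n(H3PO4) = 0.69643 mol; at 73.46% yield, n(H3PO4) = 0.51160 mol.
Step 2 (H3PO4:Ca3(PO4)2 = 2:1): theoretical n(Ca3(PO4)2) = 0.25580 mol, so theoretical mass = 0.25580 × 310.18 = 79.344 g.
At 58.19% yield, actual mass of Ca3(PO4)2 = 79.344 × 0.5819 = 46.170 g.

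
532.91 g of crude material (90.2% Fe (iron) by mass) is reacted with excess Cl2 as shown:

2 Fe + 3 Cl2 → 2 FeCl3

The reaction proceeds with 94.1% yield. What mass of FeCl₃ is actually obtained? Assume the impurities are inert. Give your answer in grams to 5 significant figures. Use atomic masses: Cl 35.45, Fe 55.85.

Pure Fe available = 532.91 g × 0.902 = 480.685 g.
M(Fe) = 55.85 g/mol.
M(FeCl3) = 55.85 + 3(35.45) = 162.20 g/mol.
n(Fe) = 480.685 g / 55.85 g/mol = 8.60671 mol.
From the equation the Fe:FeCl3 mole ratio is 2:2, so n(FeCl3) = 8.60671 × 2/2 = 8.60671 mol.
Mass of FeCl3 = 8.60671 mol × 162.20 g/mol = 1396.01 g.
Actual mass collected = 1396.01 g × 0.941 = 1313.64 g.

1313.6 g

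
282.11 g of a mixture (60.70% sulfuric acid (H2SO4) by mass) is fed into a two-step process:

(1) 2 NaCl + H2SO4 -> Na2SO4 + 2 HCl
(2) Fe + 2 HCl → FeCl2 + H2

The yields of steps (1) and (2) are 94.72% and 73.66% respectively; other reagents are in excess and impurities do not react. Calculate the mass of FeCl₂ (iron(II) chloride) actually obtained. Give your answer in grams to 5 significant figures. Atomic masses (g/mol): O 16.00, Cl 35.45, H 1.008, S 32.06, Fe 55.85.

Pure H2SO4 = 282.11 × 0.6070 = 171.241 g.
M(H2SO4) = 2(1.008) + 32.06 + 4(16.00) = 98.076 g/mol.
M(FeCl2) = 55.85 + 2(35.45) = 126.75 g/mol.
n(H2SO4) = 171.241 / 98.076 = 1.74600 mol.
Step 1 (H2SO4:HCl = 1:2): theoretical n(HCl) = 3.49200 mol; at 94.72% yield, n(HCl) = 3.30762 mol.
Step 2 (HCl:FeCl2 = 2:1): theoretical n(FeCl2) = 1.65381 mol, so theoretical mass = 1.65381 × 126.75 = 209.621 g.
At 73.66% yield, actual mass of FeCl2 = 209.621 × 0.7366 = 154.407 g.

154.41 g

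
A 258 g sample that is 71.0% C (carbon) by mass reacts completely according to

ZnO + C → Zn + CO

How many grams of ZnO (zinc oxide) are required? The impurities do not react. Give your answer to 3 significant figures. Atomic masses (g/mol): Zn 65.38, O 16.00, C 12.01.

1240 g

Mass of pure C = 258 g × 0.710 = 183.2 g.
M(C) = 12.01 g/mol.
M(ZnO) = 65.38 + 16.00 = 81.38 g/mol.
n(C) = 183.2 g / 12.01 g/mol = 15.25 mol.
From the equation the C:ZnO mole ratio is 1:1, so n(ZnO) = 15.25 × 1/1 = 15.25 mol.
Mass of ZnO = 15.25 mol × 81.38 g/mol = 1241 g.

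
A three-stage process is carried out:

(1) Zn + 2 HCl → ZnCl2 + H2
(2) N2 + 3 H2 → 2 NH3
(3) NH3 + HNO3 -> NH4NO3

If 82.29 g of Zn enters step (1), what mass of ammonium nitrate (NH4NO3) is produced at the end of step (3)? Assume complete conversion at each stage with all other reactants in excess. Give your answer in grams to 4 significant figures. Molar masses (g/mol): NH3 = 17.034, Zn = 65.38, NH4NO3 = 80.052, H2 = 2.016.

n(Zn) = 82.29 / 65.38 = 1.2586 mol.
Reaction (1): Zn→H2 ratio 1:1 ⇒ n(H2) = 1.2586 mol.
Reaction (2): H2→NH3 ratio 3:2 ⇒ n(NH3) = 0.83909 mol.
Reaction (3): NH3→NH4NO3 ratio 1:1 ⇒ n(NH4NO3) = 0.83909 mol.
Mass of NH4NO3 = 0.83909 × 80.052 = 67.171 g.

67.17 g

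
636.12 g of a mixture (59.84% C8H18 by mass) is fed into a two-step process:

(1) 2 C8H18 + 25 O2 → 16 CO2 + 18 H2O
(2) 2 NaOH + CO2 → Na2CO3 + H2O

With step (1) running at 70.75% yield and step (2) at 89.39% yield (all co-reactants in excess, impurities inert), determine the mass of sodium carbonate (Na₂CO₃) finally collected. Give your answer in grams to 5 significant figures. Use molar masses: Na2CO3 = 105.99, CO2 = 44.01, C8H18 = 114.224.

Pure C8H18 = 636.12 × 0.5984 = 380.654 g.
n(C8H18) = 380.654 / 114.224 = 3.33252 mol.
Step 1 (C8H18:CO2 = 2:16): theoretical n(CO2) = 26.6602 mol; at 70.75% yield, n(CO2) = 18.8621 mol.
Step 2 (CO2:Na2CO3 = 1:1): theoretical n(Na2CO3) = 18.8621 mol, so theoretical mass = 18.8621 × 105.99 = 1999.19 g.
At 89.39% yield, actual mass of Na2CO3 = 1999.19 × 0.8939 = 1787.08 g.

1787.1 g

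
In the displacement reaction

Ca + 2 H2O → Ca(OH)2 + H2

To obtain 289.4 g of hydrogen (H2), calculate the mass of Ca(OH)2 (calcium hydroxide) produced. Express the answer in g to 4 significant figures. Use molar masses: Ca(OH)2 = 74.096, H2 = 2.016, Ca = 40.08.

10640 g

n(H2) = 289.40 g / 2.016 g/mol = 143.55 mol.
From the equation the H2:Ca(OH)2 mole ratio is 1:1, so n(Ca(OH)2) = 143.55 × 1/1 = 143.55 mol.
Mass of Ca(OH)2 = 143.55 mol × 74.096 g/mol = 10637 g.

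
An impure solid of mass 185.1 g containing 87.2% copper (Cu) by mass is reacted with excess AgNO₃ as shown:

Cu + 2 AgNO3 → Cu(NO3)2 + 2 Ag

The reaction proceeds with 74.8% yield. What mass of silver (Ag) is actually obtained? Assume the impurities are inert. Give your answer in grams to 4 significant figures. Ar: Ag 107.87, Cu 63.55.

409.9 g

Pure Cu available = 185.1 g × 0.872 = 161.41 g.
M(Cu) = 63.55 g/mol.
M(Ag) = 107.87 g/mol.
n(Cu) = 161.41 g / 63.55 g/mol = 2.5398 mol.
From the equation the Cu:Ag mole ratio is 1:2, so n(Ag) = 2.5398 × 2/1 = 5.0797 mol.
Mass of Ag = 5.0797 mol × 107.87 g/mol = 547.95 g.
Actual mass collected = 547.95 g × 0.748 = 409.86 g.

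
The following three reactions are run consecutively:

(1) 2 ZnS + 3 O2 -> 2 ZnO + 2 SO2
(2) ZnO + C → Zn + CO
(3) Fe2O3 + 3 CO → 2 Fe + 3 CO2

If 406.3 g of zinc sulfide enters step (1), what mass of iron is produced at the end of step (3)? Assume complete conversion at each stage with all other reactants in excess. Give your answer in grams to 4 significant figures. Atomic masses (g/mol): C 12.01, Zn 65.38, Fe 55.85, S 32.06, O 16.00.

155.3 g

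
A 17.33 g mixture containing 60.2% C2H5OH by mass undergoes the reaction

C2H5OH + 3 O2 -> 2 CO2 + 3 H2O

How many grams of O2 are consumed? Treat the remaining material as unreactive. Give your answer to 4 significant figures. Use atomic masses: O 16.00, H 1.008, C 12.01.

Mass of pure C2H5OH = 17.33 g × 0.602 = 10.433 g.
M(C2H5OH) = 2(12.01) + 6(1.008) + 16.00 = 46.068 g/mol.
M(O2) = 2(16.00) = 32.00 g/mol.
n(C2H5OH) = 10.433 g / 46.068 g/mol = 0.22646 mol.
From the equation the C2H5OH:O2 mole ratio is 1:3, so n(O2) = 0.22646 × 3/1 = 0.67939 mol.
Mass of O2 = 0.67939 mol × 32.00 g/mol = 21.740 g.

21.74 g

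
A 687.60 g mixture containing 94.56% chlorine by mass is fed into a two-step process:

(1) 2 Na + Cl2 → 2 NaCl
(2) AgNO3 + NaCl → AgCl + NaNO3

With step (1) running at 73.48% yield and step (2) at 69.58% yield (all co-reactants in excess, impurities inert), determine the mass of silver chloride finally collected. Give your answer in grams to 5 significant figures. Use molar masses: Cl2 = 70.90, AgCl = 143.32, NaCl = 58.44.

1344.0 g

Pure Cl2 = 687.60 × 0.9456 = 650.195 g.
n(Cl2) = 650.195 / 70.90 = 9.17059 mol.
Step 1 (Cl2:NaCl = 1:2): theoretical n(NaCl) = 18.3412 mol; at 73.48% yield, n(NaCl) = 13.4771 mol.
Step 2 (NaCl:AgCl = 1:1): theoretical n(AgCl) = 13.4771 mol, so theoretical mass = 13.4771 × 143.32 = 1931.54 g.
At 69.58% yield, actual mass of AgCl = 1931.54 × 0.6958 = 1343.96 g.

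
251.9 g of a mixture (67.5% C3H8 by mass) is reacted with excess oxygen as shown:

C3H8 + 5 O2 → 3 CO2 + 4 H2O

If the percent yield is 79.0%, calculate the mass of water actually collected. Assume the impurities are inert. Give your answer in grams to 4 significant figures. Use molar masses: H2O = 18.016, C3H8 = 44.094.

Pure C3H8 available = 251.9 g × 0.675 = 170.03 g.
n(C3H8) = 170.03 g / 44.094 g/mol = 3.8561 mol.
From the equation the C3H8:H2O mole ratio is 1:4, so n(H2O) = 3.8561 × 4/1 = 15.425 mol.
Mass of H2O = 15.425 mol × 18.016 g/mol = 277.89 g.
Actual mass collected = 277.89 g × 0.790 = 219.53 g.

219.5 g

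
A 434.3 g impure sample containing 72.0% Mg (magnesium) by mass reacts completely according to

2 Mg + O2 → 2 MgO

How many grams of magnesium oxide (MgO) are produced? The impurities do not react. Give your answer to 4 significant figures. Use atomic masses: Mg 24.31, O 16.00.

Mass of pure Mg = 434.3 g × 0.720 = 312.70 g.
M(Mg) = 24.31 g/mol.
M(MgO) = 24.31 + 16.00 = 40.31 g/mol.
n(Mg) = 312.70 g / 24.31 g/mol = 12.863 mol.
From the equation the Mg:MgO mole ratio is 2:2, so n(MgO) = 12.863 × 2/2 = 12.863 mol.
Mass of MgO = 12.863 mol × 40.31 g/mol = 518.50 g.

518.5 g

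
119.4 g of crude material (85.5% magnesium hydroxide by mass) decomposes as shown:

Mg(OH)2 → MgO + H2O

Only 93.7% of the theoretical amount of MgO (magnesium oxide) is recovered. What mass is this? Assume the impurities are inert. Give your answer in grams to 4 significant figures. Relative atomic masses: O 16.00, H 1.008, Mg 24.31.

66.11 g

Pure Mg(OH)2 available = 119.4 g × 0.855 = 102.09 g.
M(Mg(OH)2) = 24.31 + 2(16.00) + 2(1.008) = 58.326 g/mol.
M(MgO) = 24.31 + 16.00 = 40.31 g/mol.
n(Mg(OH)2) = 102.09 g / 58.326 g/mol = 1.7503 mol.
From the equation the Mg(OH)2:MgO mole ratio is 1:1, so n(MgO) = 1.7503 × 1/1 = 1.7503 mol.
Mass of MgO = 1.7503 mol × 40.31 g/mol = 70.554 g.
Actual mass collected = 70.554 g × 0.937 = 66.109 g.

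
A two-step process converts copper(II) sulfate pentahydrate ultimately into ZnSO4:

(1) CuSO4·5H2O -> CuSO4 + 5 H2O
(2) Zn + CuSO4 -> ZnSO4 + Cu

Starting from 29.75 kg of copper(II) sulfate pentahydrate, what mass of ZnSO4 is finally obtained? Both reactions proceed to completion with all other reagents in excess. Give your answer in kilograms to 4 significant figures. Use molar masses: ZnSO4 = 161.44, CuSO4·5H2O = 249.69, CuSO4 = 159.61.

29.75 kg = 29750 g.
n(CuSO4·5H2O) = 29750 / 249.69 = 119.15 mol.
Step 1 gives a 1:1 ratio of CuSO4·5H2O to CuSO4, so n(CuSO4) = 119.15 mol.
In step 2 the CuSO4:ZnSO4 ratio is 1:1, so n(ZnSO4) = 119.15 mol.
Mass of ZnSO4 = 119.15 × 161.44 = 19235 g = 19.24 kg.

19.24 kg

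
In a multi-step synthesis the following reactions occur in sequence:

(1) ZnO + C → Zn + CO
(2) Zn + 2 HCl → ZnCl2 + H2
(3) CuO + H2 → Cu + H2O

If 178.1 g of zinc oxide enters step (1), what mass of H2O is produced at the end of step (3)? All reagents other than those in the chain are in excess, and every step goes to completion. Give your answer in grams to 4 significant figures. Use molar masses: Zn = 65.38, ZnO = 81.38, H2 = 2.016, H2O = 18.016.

39.43 g

n(ZnO) = 178.1 / 81.38 = 2.1885 mol.
Reaction (1): ZnO→Zn ratio 1:1 ⇒ n(Zn) = 2.1885 mol.
Reaction (2): Zn→H2 ratio 1:1 ⇒ n(H2) = 2.1885 mol.
Reaction (3): H2→H2O ratio 1:1 ⇒ n(H2O) = 2.1885 mol.
Mass of H2O = 2.1885 × 18.016 = 39.428 g.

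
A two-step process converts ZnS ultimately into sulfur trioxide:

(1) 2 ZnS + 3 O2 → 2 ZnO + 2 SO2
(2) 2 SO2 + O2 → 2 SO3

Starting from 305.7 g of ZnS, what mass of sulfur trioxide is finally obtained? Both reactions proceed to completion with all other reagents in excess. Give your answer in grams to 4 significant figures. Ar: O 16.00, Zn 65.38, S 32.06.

251.2 g

M(ZnS) = 65.38 + 32.06 = 97.44 g/mol.
M(SO3) = 32.06 + 3(16.00) = 80.06 g/mol.
n(ZnS) = 305.70 / 97.44 = 3.1373 mol.
Step 1 gives a 2:2 ratio of ZnS to SO2, so n(SO2) = 3.1373 mol.
In step 2 the SO2:SO3 ratio is 2:2, so n(SO3) = 3.1373 mol.
Mass of SO3 = 3.1373 × 80.06 = 251.17 g.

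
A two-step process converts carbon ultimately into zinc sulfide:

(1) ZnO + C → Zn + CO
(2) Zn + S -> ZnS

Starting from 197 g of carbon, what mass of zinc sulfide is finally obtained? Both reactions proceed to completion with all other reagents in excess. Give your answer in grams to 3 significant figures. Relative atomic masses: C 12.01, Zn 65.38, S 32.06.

1600 g

M(C) = 12.01 g/mol.
M(ZnS) = 65.38 + 32.06 = 97.44 g/mol.
n(C) = 197.0 / 12.01 = 16.40 mol.
Step 1 gives a 1:1 ratio of C to Zn, so n(Zn) = 16.40 mol.
In step 2 the Zn:ZnS ratio is 1:1, so n(ZnS) = 16.40 mol.
Mass of ZnS = 16.40 × 97.44 = 1598 g.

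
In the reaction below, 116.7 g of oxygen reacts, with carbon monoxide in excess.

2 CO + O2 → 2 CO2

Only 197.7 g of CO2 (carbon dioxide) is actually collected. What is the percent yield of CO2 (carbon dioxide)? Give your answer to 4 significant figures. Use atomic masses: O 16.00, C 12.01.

61.59 %

M(O2) = 2(16.00) = 32.00 g/mol.
M(CO2) = 12.01 + 2(16.00) = 44.01 g/mol.
n(O2) = 116.70 g / 32.00 g/mol = 3.6469 mol.
From the equation the O2:CO2 mole ratio is 1:2, so n(CO2) = 3.6469 × 2/1 = 7.2938 mol.
Mass of CO2 = 7.2938 mol × 44.01 g/mol = 321.00 g.
This is the theoretical yield. Percent yield = 197.7 g / 321.00 g × 100% = 61.589%.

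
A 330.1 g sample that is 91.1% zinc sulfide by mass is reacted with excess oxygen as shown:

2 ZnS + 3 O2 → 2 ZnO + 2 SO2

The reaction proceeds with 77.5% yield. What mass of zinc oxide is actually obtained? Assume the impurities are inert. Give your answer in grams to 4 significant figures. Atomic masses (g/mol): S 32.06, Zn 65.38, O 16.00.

Pure ZnS available = 330.1 g × 0.911 = 300.72 g.
M(ZnS) = 65.38 + 32.06 = 97.44 g/mol.
M(ZnO) = 65.38 + 16.00 = 81.38 g/mol.
n(ZnS) = 300.72 g / 97.44 g/mol = 3.0862 mol.
From the equation the ZnS:ZnO mole ratio is 2:2, so n(ZnO) = 3.0862 × 2/2 = 3.0862 mol.
Mass of ZnO = 3.0862 mol × 81.38 g/mol = 251.16 g.
Actual mass collected = 251.16 g × 0.775 = 194.65 g.

194.6 g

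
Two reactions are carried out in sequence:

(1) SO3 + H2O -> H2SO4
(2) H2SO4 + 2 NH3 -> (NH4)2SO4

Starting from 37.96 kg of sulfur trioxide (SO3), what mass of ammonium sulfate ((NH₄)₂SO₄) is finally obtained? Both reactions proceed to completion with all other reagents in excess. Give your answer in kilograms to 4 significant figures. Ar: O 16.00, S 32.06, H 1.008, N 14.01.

62.66 kg

M(SO3) = 32.06 + 3(16.00) = 80.06 g/mol.
M((NH4)2SO4) = 2(14.01) + 8(1.008) + 32.06 + 4(16.00) = 132.144 g/mol.
37.96 kg = 37960 g.
n(SO3) = 37960 / 80.06 = 474.14 mol.
Step 1 gives a 1:1 ratio of SO3 to H2SO4, so n(H2SO4) = 474.14 mol.
In step 2 the H2SO4:(NH4)2SO4 ratio is 1:1, so n((NH4)2SO4) = 474.14 mol.
Mass of (NH4)2SO4 = 474.14 × 132.144 = 62655 g = 62.66 kg.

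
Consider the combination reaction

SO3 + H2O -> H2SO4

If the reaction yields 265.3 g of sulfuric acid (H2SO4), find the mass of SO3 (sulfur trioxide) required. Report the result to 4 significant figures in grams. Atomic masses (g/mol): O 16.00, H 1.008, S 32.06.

M(H2SO4) = 2(1.008) + 32.06 + 4(16.00) = 98.076 g/mol.
M(SO3) = 32.06 + 3(16.00) = 80.06 g/mol.
n(H2SO4) = 265.30 g / 98.076 g/mol = 2.7050 mol.
From the equation the H2SO4:SO3 mole ratio is 1:1, so n(SO3) = 2.7050 × 1/1 = 2.7050 mol.
Mass of SO3 = 2.7050 mol × 80.06 g/mol = 216.57 g.

216.6 g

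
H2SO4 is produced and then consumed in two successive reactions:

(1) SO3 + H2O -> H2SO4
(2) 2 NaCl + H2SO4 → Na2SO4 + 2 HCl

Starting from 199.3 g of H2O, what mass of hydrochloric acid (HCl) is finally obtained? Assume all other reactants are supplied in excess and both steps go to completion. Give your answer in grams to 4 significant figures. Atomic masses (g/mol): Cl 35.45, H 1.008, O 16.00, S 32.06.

806.6 g

M(H2O) = 2(1.008) + 16.00 = 18.016 g/mol.
M(HCl) = 1.008 + 35.45 = 36.458 g/mol.
n(H2O) = 199.30 / 18.016 = 11.062 mol.
Step 1 gives a 1:1 ratio of H2O to H2SO4, so n(H2SO4) = 11.062 mol.
In step 2 the H2SO4:HCl ratio is 1:2, so n(HCl) = 22.125 mol.
Mass of HCl = 22.125 × 36.458 = 806.63 g.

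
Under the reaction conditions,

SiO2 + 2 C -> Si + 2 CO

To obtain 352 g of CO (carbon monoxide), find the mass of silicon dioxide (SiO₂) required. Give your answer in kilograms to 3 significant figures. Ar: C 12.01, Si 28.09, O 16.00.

M(CO) = 12.01 + 16.00 = 28.01 g/mol.
M(SiO2) = 28.09 + 2(16.00) = 60.09 g/mol.
n(CO) = 352.0 g / 28.01 g/mol = 12.57 mol.
From the equation the CO:SiO2 mole ratio is 2:1, so n(SiO2) = 12.57 × 1/2 = 6.283 mol.
Mass of SiO2 = 6.283 mol × 60.09 g/mol = 377.6 g.
Converting to kg: 377.6 g = 0.378 kg.

0.378 kg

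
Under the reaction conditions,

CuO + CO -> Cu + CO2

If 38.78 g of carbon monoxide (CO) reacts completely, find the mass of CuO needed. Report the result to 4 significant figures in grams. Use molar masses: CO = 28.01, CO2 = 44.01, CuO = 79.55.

n(CO) = 38.780 g / 28.01 g/mol = 1.3845 mol.
From the equation the CO:CuO mole ratio is 1:1, so n(CuO) = 1.3845 × 1/1 = 1.3845 mol.
Mass of CuO = 1.3845 mol × 79.55 g/mol = 110.14 g.

110.1 g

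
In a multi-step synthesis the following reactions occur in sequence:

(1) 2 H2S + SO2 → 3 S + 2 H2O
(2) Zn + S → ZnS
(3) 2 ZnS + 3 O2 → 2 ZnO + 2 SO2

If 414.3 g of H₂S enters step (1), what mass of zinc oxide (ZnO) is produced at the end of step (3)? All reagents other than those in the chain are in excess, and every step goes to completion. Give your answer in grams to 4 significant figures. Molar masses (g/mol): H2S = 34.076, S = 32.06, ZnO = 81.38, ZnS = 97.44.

1484 g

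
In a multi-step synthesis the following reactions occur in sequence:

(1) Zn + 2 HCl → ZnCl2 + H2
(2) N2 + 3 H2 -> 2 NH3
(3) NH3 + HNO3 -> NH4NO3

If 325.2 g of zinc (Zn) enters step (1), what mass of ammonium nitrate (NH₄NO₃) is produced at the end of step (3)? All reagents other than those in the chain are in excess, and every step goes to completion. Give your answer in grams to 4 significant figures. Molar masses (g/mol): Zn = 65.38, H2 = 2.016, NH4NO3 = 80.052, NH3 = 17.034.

265.5 g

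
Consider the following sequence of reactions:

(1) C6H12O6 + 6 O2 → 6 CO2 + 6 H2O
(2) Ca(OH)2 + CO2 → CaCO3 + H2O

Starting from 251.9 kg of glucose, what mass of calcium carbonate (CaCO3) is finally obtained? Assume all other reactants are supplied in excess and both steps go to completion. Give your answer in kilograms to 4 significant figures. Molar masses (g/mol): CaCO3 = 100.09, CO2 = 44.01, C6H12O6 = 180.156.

251.9 kg = 251900 g.
n(C6H12O6) = 251900 / 180.156 = 1398.2 mol.
Step 1 gives a 1:6 ratio of C6H12O6 to CO2, so n(CO2) = 8389.4 mol.
In step 2 the CO2:CaCO3 ratio is 1:1, so n(CaCO3) = 8389.4 mol.
Mass of CaCO3 = 8389.4 × 100.09 = 839690 g = 839.7 kg.

839.7 kg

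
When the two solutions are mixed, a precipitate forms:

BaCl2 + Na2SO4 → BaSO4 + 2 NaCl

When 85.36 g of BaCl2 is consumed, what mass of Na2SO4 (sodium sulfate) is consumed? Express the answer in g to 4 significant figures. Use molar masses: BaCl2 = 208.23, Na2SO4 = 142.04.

58.23 g

n(BaCl2) = 85.360 g / 208.23 g/mol = 0.40993 mol.
From the equation the BaCl2:Na2SO4 mole ratio is 1:1, so n(Na2SO4) = 0.40993 × 1/1 = 0.40993 mol.
Mass of Na2SO4 = 0.40993 mol × 142.04 g/mol = 58.227 g.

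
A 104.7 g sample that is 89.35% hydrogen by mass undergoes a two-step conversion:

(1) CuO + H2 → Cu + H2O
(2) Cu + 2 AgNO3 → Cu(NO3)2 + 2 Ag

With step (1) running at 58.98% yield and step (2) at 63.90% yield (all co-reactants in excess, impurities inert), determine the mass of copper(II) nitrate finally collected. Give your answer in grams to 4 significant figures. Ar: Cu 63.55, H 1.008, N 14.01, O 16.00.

Pure H2 = 104.7 × 0.8935 = 93.549 g.
M(H2) = 2(1.008) = 2.016 g/mol.
M(Cu(NO3)2) = 63.55 + 2(14.01) + 6(16.00) = 187.57 g/mol.
n(H2) = 93.549 / 2.016 = 46.403 mol.
Step 1 (H2:Cu = 1:1): theoretical n(Cu) = 46.403 mol; at 58.98% yield, n(Cu) = 27.369 mol.
Step 2 (Cu:Cu(NO3)2 = 1:1): theoretical n(Cu(NO3)2) = 27.369 mol, so theoretical mass = 27.369 × 187.57 = 5133.6 g.
At 63.90% yield, actual mass of Cu(NO3)2 = 5133.6 × 0.6390 = 3280.3 g.

3280 g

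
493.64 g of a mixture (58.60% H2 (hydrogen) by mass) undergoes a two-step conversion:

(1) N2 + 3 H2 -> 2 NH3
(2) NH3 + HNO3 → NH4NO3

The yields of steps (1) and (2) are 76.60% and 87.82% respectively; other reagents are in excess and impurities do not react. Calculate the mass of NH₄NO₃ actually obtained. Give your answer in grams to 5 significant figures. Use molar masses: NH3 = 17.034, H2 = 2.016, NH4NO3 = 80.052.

Pure H2 = 493.64 × 0.5860 = 289.273 g.
n(H2) = 289.273 / 2.016 = 143.489 mol.
Step 1 (H2:NH3 = 3:2): theoretical n(NH3) = 95.6591 mol; at 76.60% yield, n(NH3) = 73.2749 mol.
Step 2 (NH3:NH4NO3 = 1:1): theoretical n(NH4NO3) = 73.2749 mol, so theoretical mass = 73.2749 × 80.052 = 5865.80 g.
At 87.82% yield, actual mass of NH4NO3 = 5865.80 × 0.8782 = 5151.34 g.

5151.3 g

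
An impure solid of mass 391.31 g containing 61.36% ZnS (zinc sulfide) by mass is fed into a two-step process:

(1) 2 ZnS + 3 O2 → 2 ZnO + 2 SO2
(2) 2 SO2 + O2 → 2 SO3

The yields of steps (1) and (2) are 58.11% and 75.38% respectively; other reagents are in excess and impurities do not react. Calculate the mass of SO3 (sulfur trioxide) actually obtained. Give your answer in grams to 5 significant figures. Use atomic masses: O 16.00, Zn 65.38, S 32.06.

Pure ZnS = 391.31 × 0.6136 = 240.108 g.
M(ZnS) = 65.38 + 32.06 = 97.44 g/mol.
M(SO3) = 32.06 + 3(16.00) = 80.06 g/mol.
n(ZnS) = 240.108 / 97.44 = 2.46416 mol.
Step 1 (ZnS:SO2 = 2:2): theoretical n(SO2) = 2.46416 mol; at 58.11% yield, n(SO2) = 1.43192 mol.
Step 2 (SO2:SO3 = 2:2): theoretical n(SO3) = 1.43192 mol, so theoretical mass = 1.43192 × 80.06 = 114.640 g.
At 75.38% yield, actual mass of SO3 = 114.640 × 0.7538 = 86.4155 g.

86.415 g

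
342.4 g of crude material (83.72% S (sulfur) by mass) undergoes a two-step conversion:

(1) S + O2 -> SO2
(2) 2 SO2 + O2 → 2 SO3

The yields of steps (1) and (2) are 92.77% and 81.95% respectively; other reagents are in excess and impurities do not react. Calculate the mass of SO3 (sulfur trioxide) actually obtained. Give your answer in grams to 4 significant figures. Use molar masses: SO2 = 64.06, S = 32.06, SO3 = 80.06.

Pure S = 342.4 × 0.8372 = 286.66 g.
n(S) = 286.66 / 32.06 = 8.9413 mol.
Step 1 (S:SO2 = 1:1): theoretical n(SO2) = 8.9413 mol; at 92.77% yield, n(SO2) = 8.2948 mol.
Step 2 (SO2:SO3 = 2:2): theoretical n(SO3) = 8.2948 mol, so theoretical mass = 8.2948 × 80.06 = 664.08 g.
At 81.95% yield, actual mass of SO3 = 664.08 × 0.8195 = 544.22 g.

544.2 g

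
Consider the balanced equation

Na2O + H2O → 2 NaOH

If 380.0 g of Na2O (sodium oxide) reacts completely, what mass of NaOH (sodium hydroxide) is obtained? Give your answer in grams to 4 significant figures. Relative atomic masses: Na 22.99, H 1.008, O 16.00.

490.5 g

M(Na2O) = 2(22.99) + 16.00 = 61.98 g/mol.
M(NaOH) = 22.99 + 16.00 + 1.008 = 39.998 g/mol.
n(Na2O) = 380.00 g / 61.98 g/mol = 6.1310 mol.
From the equation the Na2O:NaOH mole ratio is 1:2, so n(NaOH) = 6.1310 × 2/1 = 12.262 mol.
Mass of NaOH = 12.262 mol × 39.998 g/mol = 490.46 g.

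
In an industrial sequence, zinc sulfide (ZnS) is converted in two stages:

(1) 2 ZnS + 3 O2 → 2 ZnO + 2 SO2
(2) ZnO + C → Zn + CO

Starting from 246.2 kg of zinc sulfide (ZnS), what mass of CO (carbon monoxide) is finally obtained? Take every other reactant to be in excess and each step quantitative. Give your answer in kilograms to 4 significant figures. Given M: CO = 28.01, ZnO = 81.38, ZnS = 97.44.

70.77 kg

246.2 kg = 246200 g.
n(ZnS) = 246200 / 97.44 = 2526.7 mol.
Step 1 gives a 2:2 ratio of ZnS to ZnO, so n(ZnO) = 2526.7 mol.
In step 2 the ZnO:CO ratio is 1:1, so n(CO) = 2526.7 mol.
Mass of CO = 2526.7 × 28.01 = 70772 g = 70.77 kg.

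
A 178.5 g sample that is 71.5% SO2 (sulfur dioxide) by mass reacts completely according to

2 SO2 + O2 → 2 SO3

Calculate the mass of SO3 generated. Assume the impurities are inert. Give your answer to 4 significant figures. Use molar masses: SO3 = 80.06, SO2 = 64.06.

159.5 g

Mass of pure SO2 = 178.5 g × 0.715 = 127.63 g.
n(SO2) = 127.63 g / 64.06 g/mol = 1.9923 mol.
From the equation the SO2:SO3 mole ratio is 2:2, so n(SO3) = 1.9923 × 2/2 = 1.9923 mol.
Mass of SO3 = 1.9923 mol × 80.06 g/mol = 159.50 g.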